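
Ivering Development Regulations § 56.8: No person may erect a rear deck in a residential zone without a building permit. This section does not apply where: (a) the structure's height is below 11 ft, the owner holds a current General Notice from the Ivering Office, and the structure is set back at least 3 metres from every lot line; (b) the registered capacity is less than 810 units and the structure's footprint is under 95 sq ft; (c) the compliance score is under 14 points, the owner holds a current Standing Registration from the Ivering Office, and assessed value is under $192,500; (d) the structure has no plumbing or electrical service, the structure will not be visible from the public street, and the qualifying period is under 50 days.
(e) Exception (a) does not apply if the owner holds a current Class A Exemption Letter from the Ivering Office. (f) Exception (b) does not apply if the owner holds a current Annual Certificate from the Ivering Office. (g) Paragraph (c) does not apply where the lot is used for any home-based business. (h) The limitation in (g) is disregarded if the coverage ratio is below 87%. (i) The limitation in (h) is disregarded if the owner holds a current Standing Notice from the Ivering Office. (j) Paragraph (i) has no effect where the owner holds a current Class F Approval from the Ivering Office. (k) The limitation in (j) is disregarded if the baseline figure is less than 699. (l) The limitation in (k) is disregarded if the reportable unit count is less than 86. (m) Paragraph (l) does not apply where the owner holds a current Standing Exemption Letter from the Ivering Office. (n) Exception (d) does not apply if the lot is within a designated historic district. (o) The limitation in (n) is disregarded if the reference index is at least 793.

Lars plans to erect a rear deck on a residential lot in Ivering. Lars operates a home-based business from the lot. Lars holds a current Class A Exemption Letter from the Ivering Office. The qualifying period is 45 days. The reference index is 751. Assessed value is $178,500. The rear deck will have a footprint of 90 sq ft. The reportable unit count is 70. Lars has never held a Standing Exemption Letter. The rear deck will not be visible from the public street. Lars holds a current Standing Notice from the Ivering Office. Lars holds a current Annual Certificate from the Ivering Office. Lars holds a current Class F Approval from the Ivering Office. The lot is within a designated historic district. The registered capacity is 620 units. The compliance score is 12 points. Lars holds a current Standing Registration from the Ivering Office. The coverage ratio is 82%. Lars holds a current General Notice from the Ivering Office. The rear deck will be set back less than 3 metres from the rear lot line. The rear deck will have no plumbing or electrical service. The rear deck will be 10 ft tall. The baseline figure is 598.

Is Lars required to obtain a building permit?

Exception (a) requires that the structure is set back at least 3 metres from every lot line; but the rear setback is under 3 m, so (a) is unavailable.
Exception (b): the registered capacity is 620 units, less than the 810 units limit; the structure's footprint is 90 sq ft, under the 95 sq ft limit — every condition holds. Turning to paragraph (f): (f) applies — a current Annual Certificate is held. So (b) is unavailable.
Exception (c) is satisfied on its face — the compliance score is 12 points, under the 14 points limit; a current Standing Registration is held; assessed value is $178,500, under the $192,500 limit. Applying paragraphs (g)–(m): (g) would limit (c) — a home-based business operates on the lot — but (h) sets (g) aside: (h) operates against (g): the coverage ratio is 82%, below the 87% limit. (i) is engaged (a current Standing Notice is held), but is overridden by (j): (j) is engaged — a current Class F Approval is held. (k) would limit (j) — the baseline figure is 598, less than the 699 limit — but (l) sets (k) aside: (l) operates — the reportable unit count is 70, less than the 86 limit. (m), which would lift (l), is not triggered — no current Standing Exemption Letter is held. Exception (c) stands.
All of (d)'s requirements are met (there is no plumbing or electrical service; the structure will not be visible from the street; the qualifying period is 45 days, under the 50 days limit). But: (n) operates against (d): the lot is in a historic district. (o) does not operate here (the reference index is 751, short of 793), so (n) stands. So (d) is unavailable.

No — exception (c) applies; Lars does not need a building permit.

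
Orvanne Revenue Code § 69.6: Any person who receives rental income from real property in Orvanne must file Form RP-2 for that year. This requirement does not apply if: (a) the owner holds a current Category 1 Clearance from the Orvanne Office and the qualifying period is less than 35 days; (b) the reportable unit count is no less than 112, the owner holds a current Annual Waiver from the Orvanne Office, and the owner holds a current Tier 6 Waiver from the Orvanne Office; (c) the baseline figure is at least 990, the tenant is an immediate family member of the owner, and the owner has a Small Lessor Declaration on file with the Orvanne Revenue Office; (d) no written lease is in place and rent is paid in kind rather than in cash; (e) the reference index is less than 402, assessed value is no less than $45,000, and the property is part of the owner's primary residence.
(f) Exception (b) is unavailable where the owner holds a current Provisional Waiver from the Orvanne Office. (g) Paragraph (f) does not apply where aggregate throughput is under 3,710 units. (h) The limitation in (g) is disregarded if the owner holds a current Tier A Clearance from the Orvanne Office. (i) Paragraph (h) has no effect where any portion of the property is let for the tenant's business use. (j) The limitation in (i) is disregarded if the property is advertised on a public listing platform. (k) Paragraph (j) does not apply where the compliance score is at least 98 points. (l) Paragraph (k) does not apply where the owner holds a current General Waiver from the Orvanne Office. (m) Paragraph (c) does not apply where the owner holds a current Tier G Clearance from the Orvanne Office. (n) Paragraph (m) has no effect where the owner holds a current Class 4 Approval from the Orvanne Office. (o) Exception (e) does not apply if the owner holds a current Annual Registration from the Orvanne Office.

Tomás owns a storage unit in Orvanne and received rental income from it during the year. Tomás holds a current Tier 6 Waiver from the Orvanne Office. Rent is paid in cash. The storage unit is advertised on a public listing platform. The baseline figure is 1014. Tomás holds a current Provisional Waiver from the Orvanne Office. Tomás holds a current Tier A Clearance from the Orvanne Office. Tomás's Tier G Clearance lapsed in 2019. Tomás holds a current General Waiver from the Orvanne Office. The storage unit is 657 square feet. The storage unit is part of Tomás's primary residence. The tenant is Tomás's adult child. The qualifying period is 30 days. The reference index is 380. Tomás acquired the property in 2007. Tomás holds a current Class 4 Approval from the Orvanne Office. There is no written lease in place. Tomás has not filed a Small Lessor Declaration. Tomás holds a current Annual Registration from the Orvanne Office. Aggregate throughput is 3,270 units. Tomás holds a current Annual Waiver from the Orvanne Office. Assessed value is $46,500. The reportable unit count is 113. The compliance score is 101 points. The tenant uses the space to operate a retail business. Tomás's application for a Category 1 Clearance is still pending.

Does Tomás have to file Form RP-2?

Yes — Tomás must file Form RP-2.

Exception (a) does not apply: there is no Category 1 Clearance in force.
Exception (b): the reportable unit count is 113, meeting the 112 threshold; a current Annual Waiver is held; a current Tier 6 Waiver is held — every condition holds. Turning to paragraphs (f)–(l): (f) applies — a current Provisional Waiver is held. (g) would limit (f) — aggregate throughput is 3,270 units, under the 3,710 units limit — but (h) sets (g) aside: (h) operates — a current Tier A Clearance is held. (i) would limit (h) — the space is let for business use — but (j) sets (i) aside: (j) operates against (i): the property is publicly advertised. (k) would limit (j) — the compliance score is 101 points, meeting the 98 points threshold — but (l) sets (k) aside: (l) operates against (k): a current General Waiver is held. (b) is therefore removed.
Exception (c) fails — no Small Lessor Declaration is on file.
Exception (d) requires that rent is paid in kind rather than in cash; but rent is paid in cash, so (d) is unavailable.
Exception (e) is satisfied on its face — the reference index is 380, less than the 402 limit; assessed value is $46,500, meeting the $45,000 threshold; the storage unit is part of the primary residence. But applying paragraph (o): (o) operates — a current Annual Registration is held. So (e) is unavailable.
None of the exceptions is available; § 69.6 applies in full.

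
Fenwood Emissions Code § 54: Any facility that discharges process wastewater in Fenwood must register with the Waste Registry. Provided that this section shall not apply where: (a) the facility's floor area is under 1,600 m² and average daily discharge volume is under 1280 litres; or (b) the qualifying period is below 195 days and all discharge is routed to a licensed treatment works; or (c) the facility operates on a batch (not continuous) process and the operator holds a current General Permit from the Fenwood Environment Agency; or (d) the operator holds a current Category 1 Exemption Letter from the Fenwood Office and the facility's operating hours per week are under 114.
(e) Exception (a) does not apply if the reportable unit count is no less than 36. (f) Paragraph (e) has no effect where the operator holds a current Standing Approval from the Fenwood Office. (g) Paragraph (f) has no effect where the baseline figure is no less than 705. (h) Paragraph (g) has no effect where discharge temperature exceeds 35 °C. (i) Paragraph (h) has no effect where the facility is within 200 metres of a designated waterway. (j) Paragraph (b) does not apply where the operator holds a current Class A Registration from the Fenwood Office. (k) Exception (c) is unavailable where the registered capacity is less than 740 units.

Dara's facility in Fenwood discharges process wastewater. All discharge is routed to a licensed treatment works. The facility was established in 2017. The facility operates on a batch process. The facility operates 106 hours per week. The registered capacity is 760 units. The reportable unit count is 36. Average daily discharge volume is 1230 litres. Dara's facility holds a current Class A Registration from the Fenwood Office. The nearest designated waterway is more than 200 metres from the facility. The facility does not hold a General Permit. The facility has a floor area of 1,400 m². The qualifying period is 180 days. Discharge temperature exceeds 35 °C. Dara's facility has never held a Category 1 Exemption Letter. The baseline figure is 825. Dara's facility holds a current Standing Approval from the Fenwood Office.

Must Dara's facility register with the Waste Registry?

Exception (a)'s conditions are all satisfied: the facility's floor area is 1,400 m², under the 1,600 m² limit; average daily discharge volume is 1230 litres, under the 1280 litres limit. Under paragraphs (e)–(i): (e) is triggered (the reportable unit count is 36, meeting the 36 threshold), but yields to (f): (f) is engaged — a current Standing Approval is held. (g) would limit (f) — the baseline figure is 825, meeting the 705 threshold — but (h) sets (g) aside: (h) operates — discharge temperature exceeds 35 °C. (i) is not triggered (the facility is more than 200 m from any designated waterway), so (h) stands. So (a) applies.
Exception (b)'s conditions are all satisfied: the qualifying period is 180 days, below the 195 days limit; discharge is routed to a licensed treatment works. But: (j) operates — a current Class A Registration is held. So (b) is unavailable.
Exception (c) does not apply: no General Permit is held.
Exception (d) does not apply: there is no Category 1 Exemption Letter in force.

No — exception (a) applies; Dara's facility is not required to register with the Waste Registry.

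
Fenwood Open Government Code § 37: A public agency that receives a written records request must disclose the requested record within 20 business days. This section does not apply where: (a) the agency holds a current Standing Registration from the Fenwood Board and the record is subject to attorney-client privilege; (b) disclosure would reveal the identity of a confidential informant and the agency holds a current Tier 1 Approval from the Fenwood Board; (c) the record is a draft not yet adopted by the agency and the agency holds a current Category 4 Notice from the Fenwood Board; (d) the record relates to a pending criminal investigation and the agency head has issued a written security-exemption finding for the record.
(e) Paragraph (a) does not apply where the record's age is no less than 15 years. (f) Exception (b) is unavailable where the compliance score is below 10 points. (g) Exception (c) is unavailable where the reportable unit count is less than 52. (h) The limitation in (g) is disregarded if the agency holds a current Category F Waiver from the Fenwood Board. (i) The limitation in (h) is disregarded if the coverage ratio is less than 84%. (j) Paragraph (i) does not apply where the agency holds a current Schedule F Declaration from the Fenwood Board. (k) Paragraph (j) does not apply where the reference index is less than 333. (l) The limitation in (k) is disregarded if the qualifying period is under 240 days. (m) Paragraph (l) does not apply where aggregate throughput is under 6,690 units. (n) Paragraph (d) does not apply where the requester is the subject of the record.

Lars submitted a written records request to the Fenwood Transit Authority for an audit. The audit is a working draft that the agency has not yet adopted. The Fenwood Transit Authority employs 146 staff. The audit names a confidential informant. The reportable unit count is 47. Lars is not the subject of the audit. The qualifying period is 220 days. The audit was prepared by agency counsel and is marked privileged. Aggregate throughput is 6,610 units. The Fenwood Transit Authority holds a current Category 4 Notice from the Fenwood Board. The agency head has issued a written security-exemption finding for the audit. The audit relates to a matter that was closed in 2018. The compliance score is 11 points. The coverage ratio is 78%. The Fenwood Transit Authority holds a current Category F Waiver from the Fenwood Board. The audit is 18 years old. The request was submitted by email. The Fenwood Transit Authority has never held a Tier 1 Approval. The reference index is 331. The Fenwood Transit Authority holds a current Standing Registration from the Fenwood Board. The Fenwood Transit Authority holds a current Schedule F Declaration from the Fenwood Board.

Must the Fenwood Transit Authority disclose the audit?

Yes — the Fenwood Transit Authority must disclose the audit.

Exception (a)'s conditions are all satisfied: a current Standing Registration is held; the audit is privileged. But applying paragraph (e): (e) operates — the record's age is 18 years, meeting the 15 years threshold. (a) is therefore removed.
Exception (b) fails — the Tier 1 Approval is not current.
Exception (c): the audit is an unadopted draft; a current Category 4 Notice is held — every condition holds. However, paragraphs (g)–(m) must be considered: (g) is engaged — the reportable unit count is 47, less than the 52 limit. (h) operates (a current Category F Waiver is held), but is overridden by (i): (i) operates against (h): the coverage ratio is 78%, less than the 84% limit. (j) would limit (i) — a current Schedule F Declaration is held — but (k) sets (j) aside: (k) is triggered — the reference index is 331, less than the 333 limit. (l) would limit (k) — the qualifying period is 220 days, under the 240 days limit — but (m) sets (l) aside: (m) operates against (l): aggregate throughput is 6,610 units, under the 6,690 units limit. So (c) is unavailable.
Exception (d) fails — the audit relates to a closed matter.
No exception applies. The general rule governs.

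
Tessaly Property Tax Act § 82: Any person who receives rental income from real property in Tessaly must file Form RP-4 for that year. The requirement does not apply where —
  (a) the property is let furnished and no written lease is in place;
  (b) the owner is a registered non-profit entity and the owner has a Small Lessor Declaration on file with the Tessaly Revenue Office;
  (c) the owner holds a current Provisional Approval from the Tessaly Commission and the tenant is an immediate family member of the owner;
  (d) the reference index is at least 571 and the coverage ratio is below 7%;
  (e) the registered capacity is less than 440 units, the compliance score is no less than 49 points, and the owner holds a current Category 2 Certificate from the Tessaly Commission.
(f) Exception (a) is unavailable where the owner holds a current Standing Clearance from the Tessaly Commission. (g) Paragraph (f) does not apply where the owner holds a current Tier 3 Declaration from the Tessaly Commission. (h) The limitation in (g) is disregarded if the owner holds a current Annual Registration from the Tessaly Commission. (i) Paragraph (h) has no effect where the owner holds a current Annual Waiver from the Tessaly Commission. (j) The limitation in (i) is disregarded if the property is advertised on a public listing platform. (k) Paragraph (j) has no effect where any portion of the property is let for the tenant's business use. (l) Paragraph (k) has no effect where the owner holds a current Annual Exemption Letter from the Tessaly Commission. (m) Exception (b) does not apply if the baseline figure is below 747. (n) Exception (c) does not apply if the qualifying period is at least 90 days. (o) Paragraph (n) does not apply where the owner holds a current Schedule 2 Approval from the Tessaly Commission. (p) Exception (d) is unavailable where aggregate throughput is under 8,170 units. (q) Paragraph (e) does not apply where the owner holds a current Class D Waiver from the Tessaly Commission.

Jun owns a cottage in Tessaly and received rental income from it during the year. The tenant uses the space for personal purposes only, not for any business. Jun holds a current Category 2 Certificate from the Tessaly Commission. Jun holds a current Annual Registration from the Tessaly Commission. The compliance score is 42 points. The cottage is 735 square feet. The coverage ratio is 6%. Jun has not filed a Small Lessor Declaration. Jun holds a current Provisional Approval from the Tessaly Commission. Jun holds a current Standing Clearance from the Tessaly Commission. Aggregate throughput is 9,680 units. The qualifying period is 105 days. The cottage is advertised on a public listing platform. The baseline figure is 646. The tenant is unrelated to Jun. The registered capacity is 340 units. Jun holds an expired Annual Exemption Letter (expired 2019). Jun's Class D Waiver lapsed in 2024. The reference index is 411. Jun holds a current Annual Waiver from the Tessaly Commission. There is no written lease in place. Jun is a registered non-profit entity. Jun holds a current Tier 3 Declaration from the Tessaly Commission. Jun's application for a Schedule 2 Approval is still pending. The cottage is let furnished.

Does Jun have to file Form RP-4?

All of (a)'s requirements are met (the property is let furnished; there is no written lease). But: (f) is engaged — a current Standing Clearance is held. (g) would limit (f) — a current Tier 3 Declaration is held — but (h) sets (g) aside: (h) operates — a current Annual Registration is held. (i) would limit (h) — a current Annual Waiver is held — but (j) sets (i) aside: (j) is engaged — the property is publicly advertised. (k), which would lift (j), is not engaged — the space is used for personal purposes only. (a) is therefore removed.
Exception (b) requires that the owner has a Small Lessor Declaration on file with the Tessaly Revenue Office; but no Small Lessor Declaration is on file, so (b) is unavailable.
Exception (c) does not apply: the tenant is unrelated to the owner.
Exception (d) fails — the reference index is 411, short of 571.
Exception (e) fails — the compliance score is 42 points, short of 49 points.
Every exception is unavailable, so the rule governs.

Yes — Jun must file Form RP-4.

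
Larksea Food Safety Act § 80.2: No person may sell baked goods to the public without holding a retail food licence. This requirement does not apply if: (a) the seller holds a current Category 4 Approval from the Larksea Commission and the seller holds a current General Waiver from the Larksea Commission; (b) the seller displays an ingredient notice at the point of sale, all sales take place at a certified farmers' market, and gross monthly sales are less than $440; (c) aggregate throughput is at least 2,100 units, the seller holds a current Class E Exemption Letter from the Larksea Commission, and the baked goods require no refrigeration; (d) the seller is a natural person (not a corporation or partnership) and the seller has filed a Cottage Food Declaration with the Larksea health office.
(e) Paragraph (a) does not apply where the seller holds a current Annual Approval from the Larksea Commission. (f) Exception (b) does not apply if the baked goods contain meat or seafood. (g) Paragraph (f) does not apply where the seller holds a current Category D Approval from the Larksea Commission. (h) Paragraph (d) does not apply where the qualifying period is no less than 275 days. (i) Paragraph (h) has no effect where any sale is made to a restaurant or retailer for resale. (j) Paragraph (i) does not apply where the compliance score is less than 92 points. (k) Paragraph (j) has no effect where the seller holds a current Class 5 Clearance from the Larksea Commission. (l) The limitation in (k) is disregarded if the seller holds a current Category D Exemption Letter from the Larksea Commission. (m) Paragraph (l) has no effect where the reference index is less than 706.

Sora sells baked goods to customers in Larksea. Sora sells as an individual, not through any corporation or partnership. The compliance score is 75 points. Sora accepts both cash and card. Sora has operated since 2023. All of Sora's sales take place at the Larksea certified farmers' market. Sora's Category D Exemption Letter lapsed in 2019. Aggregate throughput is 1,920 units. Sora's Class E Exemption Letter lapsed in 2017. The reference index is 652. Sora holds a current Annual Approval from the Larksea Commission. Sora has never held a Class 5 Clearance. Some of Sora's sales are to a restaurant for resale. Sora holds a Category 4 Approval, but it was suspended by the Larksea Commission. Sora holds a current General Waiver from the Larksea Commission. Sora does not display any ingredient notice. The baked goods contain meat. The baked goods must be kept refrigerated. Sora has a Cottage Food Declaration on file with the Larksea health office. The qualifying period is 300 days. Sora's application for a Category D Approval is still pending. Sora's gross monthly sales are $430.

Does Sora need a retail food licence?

Exception (a) requires that the seller holds a current Category 4 Approval from the Larksea Commission; but the Category 4 Approval is not current, so (a) is unavailable.
Exception (b) fails — no ingredient notice is displayed.
Exception (c) requires that aggregate throughput is at least 2,100 units; but aggregate throughput is 1,920 units, short of 2,100 units, so (c) is unavailable.
Exception (d) is satisfied on its face — the seller is a natural person; a Cottage Food Declaration is on file. But applying paragraphs (h)–(m): (h) is engaged — the qualifying period is 300 days, meeting the 275 days threshold. (i) would limit (h) — some sales are to a restaurant for resale — but (j) sets (i) aside: (j) operates against (i): the compliance score is 75 points, less than the 92 points limit. (k), which would lift (j), is inapplicable — no current Class 5 Clearance is held. (d) is therefore removed.
None of the exceptions is available; § 80.2 applies in full.

Yes — Sora must hold a retail food licence.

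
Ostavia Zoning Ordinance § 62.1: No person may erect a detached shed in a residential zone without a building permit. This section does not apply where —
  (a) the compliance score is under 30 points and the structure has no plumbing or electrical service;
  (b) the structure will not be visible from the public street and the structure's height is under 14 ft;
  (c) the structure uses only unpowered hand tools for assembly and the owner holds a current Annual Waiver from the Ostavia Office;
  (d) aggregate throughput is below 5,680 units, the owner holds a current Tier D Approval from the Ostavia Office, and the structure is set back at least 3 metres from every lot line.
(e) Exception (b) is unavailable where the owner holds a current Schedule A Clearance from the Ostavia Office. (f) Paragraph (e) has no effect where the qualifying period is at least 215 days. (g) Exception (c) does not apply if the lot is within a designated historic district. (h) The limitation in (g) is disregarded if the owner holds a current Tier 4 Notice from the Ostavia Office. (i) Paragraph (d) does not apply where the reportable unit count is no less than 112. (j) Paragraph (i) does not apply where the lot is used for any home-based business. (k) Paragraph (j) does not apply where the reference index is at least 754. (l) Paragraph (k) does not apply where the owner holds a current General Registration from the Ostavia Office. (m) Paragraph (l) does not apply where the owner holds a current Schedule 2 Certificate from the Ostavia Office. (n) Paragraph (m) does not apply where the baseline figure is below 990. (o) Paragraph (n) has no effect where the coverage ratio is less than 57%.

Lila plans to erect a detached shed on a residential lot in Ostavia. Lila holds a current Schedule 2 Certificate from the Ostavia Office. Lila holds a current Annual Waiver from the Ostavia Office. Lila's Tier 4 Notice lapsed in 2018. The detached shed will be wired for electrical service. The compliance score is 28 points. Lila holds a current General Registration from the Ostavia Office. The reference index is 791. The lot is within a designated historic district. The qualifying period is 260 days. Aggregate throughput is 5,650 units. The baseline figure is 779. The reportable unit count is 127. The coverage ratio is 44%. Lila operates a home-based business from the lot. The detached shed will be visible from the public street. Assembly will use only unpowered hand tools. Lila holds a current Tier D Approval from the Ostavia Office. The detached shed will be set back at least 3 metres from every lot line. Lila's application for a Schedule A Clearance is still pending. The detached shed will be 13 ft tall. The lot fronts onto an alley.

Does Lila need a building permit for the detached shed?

Yes — Lila must obtain a building permit.

Exception (a) requires that the structure has no plumbing or electrical service; but electrical service is planned, so (a) is unavailable.
Exception (b) does not apply: the structure will be visible from the street.
Exception (c)'s conditions are all satisfied: assembly uses only hand tools; a current Annual Waiver is held. However, paragraphs (g)–(h) must be considered: (g) is engaged — the lot is in a historic district. (h), which would lift (g), is not triggered — the Tier 4 Notice is not current. Exception (c) does not apply.
Exception (d)'s conditions are all satisfied: aggregate throughput is 5,650 units, below the 5,680 units limit; a current Tier D Approval is held; the setback is at least 3 m on every side. But: (i) operates against (d): the reportable unit count is 127, meeting the 112 threshold. (j) would limit (i) — a home-based business operates on the lot — but (k) sets (j) aside: (k) operates against (j): the reference index is 791, meeting the 754 threshold. (l) would limit (k) — a current General Registration is held — but (m) sets (l) aside: (m) operates against (l): a current Schedule 2 Certificate is held. (n) is triggered (the baseline figure is 779, below the 990 limit), but is displaced by (o): (o) operates against (n): the coverage ratio is 44%, less than the 57% limit. Exception (d) does not apply.
No exception displaces § 62.1.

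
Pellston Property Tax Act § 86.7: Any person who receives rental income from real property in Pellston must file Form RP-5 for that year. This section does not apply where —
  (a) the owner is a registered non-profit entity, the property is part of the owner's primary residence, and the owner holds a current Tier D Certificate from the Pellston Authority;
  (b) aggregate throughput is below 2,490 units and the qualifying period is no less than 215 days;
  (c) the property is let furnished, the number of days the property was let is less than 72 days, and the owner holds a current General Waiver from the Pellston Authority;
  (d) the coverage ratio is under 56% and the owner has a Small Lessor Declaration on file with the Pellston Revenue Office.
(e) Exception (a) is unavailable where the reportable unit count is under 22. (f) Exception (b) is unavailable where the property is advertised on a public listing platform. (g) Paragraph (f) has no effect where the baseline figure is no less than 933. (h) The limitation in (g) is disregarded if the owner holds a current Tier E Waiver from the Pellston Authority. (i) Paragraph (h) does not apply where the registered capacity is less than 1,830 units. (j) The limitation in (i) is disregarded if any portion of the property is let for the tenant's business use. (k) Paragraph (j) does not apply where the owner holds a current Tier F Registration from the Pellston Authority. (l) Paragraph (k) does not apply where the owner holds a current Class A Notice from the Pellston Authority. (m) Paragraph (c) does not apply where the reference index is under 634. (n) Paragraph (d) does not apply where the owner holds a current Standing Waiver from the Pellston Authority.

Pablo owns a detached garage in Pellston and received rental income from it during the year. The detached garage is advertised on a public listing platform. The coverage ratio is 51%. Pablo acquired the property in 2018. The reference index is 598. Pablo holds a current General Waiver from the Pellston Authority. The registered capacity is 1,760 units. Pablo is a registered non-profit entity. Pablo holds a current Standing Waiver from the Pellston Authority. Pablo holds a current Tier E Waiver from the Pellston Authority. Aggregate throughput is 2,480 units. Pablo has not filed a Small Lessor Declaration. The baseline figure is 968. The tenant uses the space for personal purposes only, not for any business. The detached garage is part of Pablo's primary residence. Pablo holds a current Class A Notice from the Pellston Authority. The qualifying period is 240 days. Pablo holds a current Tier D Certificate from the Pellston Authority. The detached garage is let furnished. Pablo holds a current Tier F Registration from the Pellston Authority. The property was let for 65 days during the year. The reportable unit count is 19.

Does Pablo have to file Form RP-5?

No — exception (b) applies; Pablo is not required to file Form RP-5.

All of (a)'s requirements are met (Pablo is a registered non-profit; the detached garage is part of the primary residence; a current Tier D Certificate is held). But applying paragraph (e): (e) operates against (a): the reportable unit count is 19, under the 22 limit. (a) is therefore removed.
All of (b)'s requirements are met (aggregate throughput is 2,480 units, below the 2,490 units limit; the qualifying period is 240 days, meeting the 215 days threshold). Under paragraphs (f)–(l): (f) is engaged (the property is publicly advertised), but is itself disapplied by (g): (g) operates against (f): the baseline figure is 968, meeting the 933 threshold. (h) would limit (g) — a current Tier E Waiver is held — but (i) sets (h) aside: (i) operates against (h): the registered capacity is 1,760 units, less than the 1,830 units limit. (j) is not engaged (the space is used for personal purposes only), so (i) stands. So (b) applies.
Exception (c) is satisfied on its face — the property is let furnished; the number of days the property was let is 65 days, less than the 72 days limit; a current General Waiver is held. But: (m) operates against (c): the reference index is 598, under the 634 limit. (c) is therefore removed.
Exception (d) requires that the owner has a Small Lessor Declaration on file with the Pellston Revenue Office; but no Small Lessor Declaration is on file, so (d) is unavailable.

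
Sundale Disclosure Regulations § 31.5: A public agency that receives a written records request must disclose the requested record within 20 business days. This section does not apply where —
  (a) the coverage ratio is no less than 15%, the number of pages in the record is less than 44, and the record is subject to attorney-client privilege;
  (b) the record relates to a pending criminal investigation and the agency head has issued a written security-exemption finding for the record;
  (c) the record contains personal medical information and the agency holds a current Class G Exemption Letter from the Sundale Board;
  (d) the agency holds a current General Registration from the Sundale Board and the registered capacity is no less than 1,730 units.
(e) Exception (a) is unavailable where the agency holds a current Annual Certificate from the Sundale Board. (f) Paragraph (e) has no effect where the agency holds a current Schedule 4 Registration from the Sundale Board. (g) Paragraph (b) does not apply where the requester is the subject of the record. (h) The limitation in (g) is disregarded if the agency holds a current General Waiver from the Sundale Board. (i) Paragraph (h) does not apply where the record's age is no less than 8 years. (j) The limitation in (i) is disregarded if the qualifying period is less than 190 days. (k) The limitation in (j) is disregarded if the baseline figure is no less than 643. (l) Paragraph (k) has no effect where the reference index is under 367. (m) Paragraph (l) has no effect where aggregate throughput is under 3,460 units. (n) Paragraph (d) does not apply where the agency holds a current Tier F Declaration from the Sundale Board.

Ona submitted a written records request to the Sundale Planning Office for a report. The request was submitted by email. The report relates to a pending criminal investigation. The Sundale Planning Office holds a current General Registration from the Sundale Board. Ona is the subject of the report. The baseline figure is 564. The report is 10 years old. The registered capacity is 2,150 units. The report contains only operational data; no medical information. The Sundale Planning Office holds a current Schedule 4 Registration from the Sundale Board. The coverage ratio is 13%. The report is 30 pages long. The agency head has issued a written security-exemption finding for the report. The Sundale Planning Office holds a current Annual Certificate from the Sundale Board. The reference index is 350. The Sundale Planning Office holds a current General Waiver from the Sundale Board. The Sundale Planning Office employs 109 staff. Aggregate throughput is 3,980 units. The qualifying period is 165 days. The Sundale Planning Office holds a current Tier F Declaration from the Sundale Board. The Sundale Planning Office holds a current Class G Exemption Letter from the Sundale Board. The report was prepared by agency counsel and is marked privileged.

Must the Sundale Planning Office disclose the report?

No — exception (b) applies; the Sundale Planning Office is not required to disclose the report.

Exception (a) requires that the coverage ratio is no less than 15%; but the coverage ratio is 13%, short of 15%, so (a) is unavailable.
Exception (b)'s conditions are all satisfied: the report relates to a pending investigation; a written security-exemption finding has been issued. As to paragraphs (g)–(m): (g) would limit (b) — Ona is the subject of the report — but (h) sets (g) aside: (h) operates against (g): a current General Waiver is held. (i) is triggered (the record's age is 10 years, meeting the 8 years threshold), but is displaced by (j): (j) operates against (i): the qualifying period is 165 days, less than the 190 days limit. (k), which would lift (j), is not triggered — the baseline figure is 564, short of 643. Exception (b) stands.
Exception (c) does not apply: the report contains only operational data.
All of (d)'s requirements are met (a current General Registration is held; the registered capacity is 2,150 units, meeting the 1,730 units threshold). Turning to paragraph (n): (n) operates against (d): a current Tier F Declaration is held. So (d) is unavailable.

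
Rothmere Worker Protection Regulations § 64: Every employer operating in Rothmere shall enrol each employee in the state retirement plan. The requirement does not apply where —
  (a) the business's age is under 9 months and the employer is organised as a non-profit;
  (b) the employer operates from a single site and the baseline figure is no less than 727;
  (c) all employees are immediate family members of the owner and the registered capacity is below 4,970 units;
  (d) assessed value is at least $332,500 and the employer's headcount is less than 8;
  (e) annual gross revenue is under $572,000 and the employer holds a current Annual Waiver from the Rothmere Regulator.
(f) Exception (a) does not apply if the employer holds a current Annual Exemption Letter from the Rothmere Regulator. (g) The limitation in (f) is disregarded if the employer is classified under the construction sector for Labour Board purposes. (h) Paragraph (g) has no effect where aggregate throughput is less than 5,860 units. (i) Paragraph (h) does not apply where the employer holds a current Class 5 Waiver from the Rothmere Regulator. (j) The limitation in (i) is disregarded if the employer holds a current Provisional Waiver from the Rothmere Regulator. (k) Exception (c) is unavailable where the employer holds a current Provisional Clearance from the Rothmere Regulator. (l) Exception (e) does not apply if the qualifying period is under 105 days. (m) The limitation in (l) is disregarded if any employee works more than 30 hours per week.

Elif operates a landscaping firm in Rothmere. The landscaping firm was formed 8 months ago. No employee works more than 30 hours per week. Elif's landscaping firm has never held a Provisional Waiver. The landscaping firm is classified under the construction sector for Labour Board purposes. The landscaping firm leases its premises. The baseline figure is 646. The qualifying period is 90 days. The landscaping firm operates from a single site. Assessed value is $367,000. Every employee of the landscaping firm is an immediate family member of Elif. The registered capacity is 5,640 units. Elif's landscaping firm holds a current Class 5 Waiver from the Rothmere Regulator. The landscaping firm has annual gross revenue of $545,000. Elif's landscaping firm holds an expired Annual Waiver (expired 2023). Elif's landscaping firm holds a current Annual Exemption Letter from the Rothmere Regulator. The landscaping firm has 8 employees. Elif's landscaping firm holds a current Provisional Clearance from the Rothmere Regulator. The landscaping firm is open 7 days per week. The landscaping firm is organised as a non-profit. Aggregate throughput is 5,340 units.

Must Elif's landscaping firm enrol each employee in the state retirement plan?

Exception (a) is satisfied on its face — the business's age is 8 months, under the 9 months limit; the employer is a non-profit. Considering the limiting provisions: (f) is triggered (a current Annual Exemption Letter is held), but is overridden by (g): (g) is triggered — the landscaping firm is classified under the construction sector. (h) would limit (g) — aggregate throughput is 5,340 units, less than the 5,860 units limit — but (i) sets (h) aside: (i) operates against (h): a current Class 5 Waiver is held. (j) is inapplicable (the Provisional Waiver is not current), so (i) stands. Exception (a) stands.
Exception (b) does not apply: the baseline figure is 646, short of 727.
Exception (c) fails — the registered capacity is 5,640 units, not below 4,970 units.
Exception (d) fails — the employer's headcount is 8, not less than 8.
Exception (e) requires that the employer holds a current Annual Waiver from the Rothmere Regulator; but the Annual Waiver is not current, so (e) is unavailable.

No — exception (a) applies; Elif's landscaping firm is not required to enrol each employee in the state retirement plan.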